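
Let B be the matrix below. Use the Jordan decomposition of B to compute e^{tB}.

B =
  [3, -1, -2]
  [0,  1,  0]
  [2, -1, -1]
e^{tB} =
  [2*t*exp(t) + exp(t), -t*exp(t), -2*t*exp(t)]
  [0, exp(t), 0]
  [2*t*exp(t), -t*exp(t), -2*t*exp(t) + exp(t)]

Strategy: write B = P · J · P⁻¹ where J is a Jordan canonical form, so e^{tB} = P · e^{tJ} · P⁻¹, and e^{tJ} can be computed block-by-block.

B has Jordan form
J =
  [1, 1, 0]
  [0, 1, 0]
  [0, 0, 1]
(up to reordering of blocks).

Per-block formulas:
  For a 1×1 block at λ = 1: exp(t · [1]) = [e^(1t)].
  For a 2×2 Jordan block J_2(1): exp(t · J_2(1)) = e^(1t)·(I + t·N), where N is the 2×2 nilpotent shift.

After assembling e^{tJ} and conjugating by P, we get:

e^{tB} =
  [2*t*exp(t) + exp(t), -t*exp(t), -2*t*exp(t)]
  [0, exp(t), 0]
  [2*t*exp(t), -t*exp(t), -2*t*exp(t) + exp(t)]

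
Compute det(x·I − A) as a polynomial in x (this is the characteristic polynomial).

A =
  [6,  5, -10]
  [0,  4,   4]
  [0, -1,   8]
x^3 - 18*x^2 + 108*x - 216

Expanding det(x·I − A) (e.g. by cofactor expansion or by noting that A is similar to its Jordan form J, which has the same characteristic polynomial as A) gives
  χ_A(x) = x^3 - 18*x^2 + 108*x - 216
which factors as (x - 6)^3. The eigenvalues (with algebraic multiplicities) are λ = 6 with multiplicity 3.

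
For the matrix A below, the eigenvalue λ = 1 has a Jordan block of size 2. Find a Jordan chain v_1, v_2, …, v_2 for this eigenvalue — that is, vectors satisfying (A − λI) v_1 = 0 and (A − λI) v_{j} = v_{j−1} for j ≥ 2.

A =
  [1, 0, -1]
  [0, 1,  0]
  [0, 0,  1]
A Jordan chain for λ = 1 of length 2:
v_1 = (-1, 0, 0)ᵀ
v_2 = (0, 0, 1)ᵀ

Let N = A − (1)·I. We want v_2 with N^2 v_2 = 0 but N^1 v_2 ≠ 0; then v_{j-1} := N · v_j for j = 2, …, 2.

Pick v_2 = (0, 0, 1)ᵀ.
Then v_1 = N · v_2 = (-1, 0, 0)ᵀ.

Sanity check: (A − (1)·I) v_1 = (0, 0, 0)ᵀ = 0. ✓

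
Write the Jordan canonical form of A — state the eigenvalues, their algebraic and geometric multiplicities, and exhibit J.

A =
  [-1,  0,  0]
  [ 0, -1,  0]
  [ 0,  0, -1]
J_1(-1) ⊕ J_1(-1) ⊕ J_1(-1)

The characteristic polynomial is
  det(x·I − A) = x^3 + 3*x^2 + 3*x + 1 = (x + 1)^3

Eigenvalues and multiplicities (the geometric multiplicity of λ is n − rank(A − λI), which equals the number of Jordan blocks for λ):
  λ = -1: algebraic multiplicity = 3, geometric multiplicity = 3

Determining the block sizes for each eigenvalue:
  λ = -1: gm = am = 3, so every block has size 1 → block sizes [1, 1, 1]

Assembling the blocks gives a Jordan form
J =
  [-1,  0,  0]
  [ 0, -1,  0]
  [ 0,  0, -1]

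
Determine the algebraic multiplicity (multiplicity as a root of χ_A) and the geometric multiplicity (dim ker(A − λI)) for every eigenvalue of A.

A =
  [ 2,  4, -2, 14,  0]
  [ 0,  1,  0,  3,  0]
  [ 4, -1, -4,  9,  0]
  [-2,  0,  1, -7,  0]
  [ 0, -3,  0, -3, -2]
λ = -2: alg = 5, geom = 3

Step 1 — factor the characteristic polynomial to read off the algebraic multiplicities:
  χ_A(x) = (x + 2)^5

Step 2 — compute geometric multiplicities via the rank-nullity identity g(λ) = n − rank(A − λI):
  rank(A − (-2)·I) = 2, so dim ker(A − (-2)·I) = n − 2 = 3

Summary:
  λ = -2: algebraic multiplicity = 5, geometric multiplicity = 3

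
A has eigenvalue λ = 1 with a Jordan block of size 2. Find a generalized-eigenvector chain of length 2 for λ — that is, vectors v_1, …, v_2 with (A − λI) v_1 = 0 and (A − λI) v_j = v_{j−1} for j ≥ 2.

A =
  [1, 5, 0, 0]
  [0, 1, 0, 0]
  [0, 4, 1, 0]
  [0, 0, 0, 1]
A Jordan chain for λ = 1 of length 2:
v_1 = (5, 0, 4, 0)ᵀ
v_2 = (0, 1, 0, 0)ᵀ

Let N = A − (1)·I. We want v_2 with N^2 v_2 = 0 but N^1 v_2 ≠ 0; then v_{j-1} := N · v_j for j = 2, …, 2.

Pick v_2 = (0, 1, 0, 0)ᵀ.
Then v_1 = N · v_2 = (5, 0, 4, 0)ᵀ.

Sanity check: (A − (1)·I) v_1 = (0, 0, 0, 0)ᵀ = 0. ✓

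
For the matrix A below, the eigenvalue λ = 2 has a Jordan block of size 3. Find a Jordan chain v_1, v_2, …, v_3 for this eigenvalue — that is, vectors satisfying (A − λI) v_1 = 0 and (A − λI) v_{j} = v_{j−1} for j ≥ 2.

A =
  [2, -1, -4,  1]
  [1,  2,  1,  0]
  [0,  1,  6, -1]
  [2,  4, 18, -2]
A Jordan chain for λ = 2 of length 3:
v_1 = (1, 0, -1, -4)ᵀ
v_2 = (0, 1, 0, 2)ᵀ
v_3 = (1, 0, 0, 0)ᵀ

Let N = A − (2)·I. We want v_3 with N^3 v_3 = 0 but N^2 v_3 ≠ 0; then v_{j-1} := N · v_j for j = 3, …, 2.

Pick v_3 = (1, 0, 0, 0)ᵀ.
Then v_2 = N · v_3 = (0, 1, 0, 2)ᵀ.
Then v_1 = N · v_2 = (1, 0, -1, -4)ᵀ.

Sanity check: (A − (2)·I) v_1 = (0, 0, 0, 0)ᵀ = 0. ✓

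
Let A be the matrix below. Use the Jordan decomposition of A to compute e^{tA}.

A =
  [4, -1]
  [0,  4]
e^{tA} =
  [exp(4*t), -t*exp(4*t)]
  [0, exp(4*t)]

Strategy: write A = P · J · P⁻¹ where J is a Jordan canonical form, so e^{tA} = P · e^{tJ} · P⁻¹, and e^{tJ} can be computed block-by-block.

A has Jordan form
J =
  [4, 1]
  [0, 4]
(up to reordering of blocks).

Per-block formulas:
  For a 2×2 Jordan block J_2(4): exp(t · J_2(4)) = e^(4t)·(I + t·N), where N is the 2×2 nilpotent shift.

After assembling e^{tJ} and conjugating by P, we get:

e^{tA} =
  [exp(4*t), -t*exp(4*t)]
  [0, exp(4*t)]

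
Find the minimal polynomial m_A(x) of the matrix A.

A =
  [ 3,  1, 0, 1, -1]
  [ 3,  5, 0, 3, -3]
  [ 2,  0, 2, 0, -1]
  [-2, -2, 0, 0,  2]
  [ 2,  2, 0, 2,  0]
x^2 - 4*x + 4

The characteristic polynomial is χ_A(x) = (x - 2)^5, so the eigenvalues are known. The minimal polynomial is
  m_A(x) = Π_λ (x − λ)^{k_λ}
where k_λ is the size of the *largest* Jordan block for λ (equivalently, the smallest k with (A − λI)^k v = 0 for every generalised eigenvector v of λ).

  λ = 2: largest Jordan block has size 2, contributing (x − 2)^2

So m_A(x) = (x - 2)^2 = x^2 - 4*x + 4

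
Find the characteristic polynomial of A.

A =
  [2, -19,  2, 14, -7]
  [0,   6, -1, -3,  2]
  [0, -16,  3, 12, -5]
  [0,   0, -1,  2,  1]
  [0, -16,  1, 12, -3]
x^5 - 10*x^4 + 40*x^3 - 80*x^2 + 80*x - 32

Expanding det(x·I − A) (e.g. by cofactor expansion or by noting that A is similar to its Jordan form J, which has the same characteristic polynomial as A) gives
  χ_A(x) = x^5 - 10*x^4 + 40*x^3 - 80*x^2 + 80*x - 32
which factors as (x - 2)^5. The eigenvalues (with algebraic multiplicities) are λ = 2 with multiplicity 5.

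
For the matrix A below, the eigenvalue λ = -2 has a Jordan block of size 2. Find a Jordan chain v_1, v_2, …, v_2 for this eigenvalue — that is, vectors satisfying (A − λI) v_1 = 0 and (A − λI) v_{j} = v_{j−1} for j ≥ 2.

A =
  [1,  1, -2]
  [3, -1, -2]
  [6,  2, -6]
A Jordan chain for λ = -2 of length 2:
v_1 = (3, 3, 6)ᵀ
v_2 = (1, 0, 0)ᵀ

Let N = A − (-2)·I. We want v_2 with N^2 v_2 = 0 but N^1 v_2 ≠ 0; then v_{j-1} := N · v_j for j = 2, …, 2.

Pick v_2 = (1, 0, 0)ᵀ.
Then v_1 = N · v_2 = (3, 3, 6)ᵀ.

Sanity check: (A − (-2)·I) v_1 = (0, 0, 0)ᵀ = 0. ✓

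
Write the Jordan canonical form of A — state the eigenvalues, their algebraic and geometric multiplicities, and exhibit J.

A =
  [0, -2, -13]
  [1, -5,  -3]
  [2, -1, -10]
J_3(-5)

The characteristic polynomial is
  det(x·I − A) = x^3 + 15*x^2 + 75*x + 125 = (x + 5)^3

Eigenvalues and multiplicities (the geometric multiplicity of λ is n − rank(A − λI), which equals the number of Jordan blocks for λ):
  λ = -5: algebraic multiplicity = 3, geometric multiplicity = 1

Determining the block sizes for each eigenvalue:
  λ = -5: one block (gm = 1), so the single block has size am = 3 → block sizes [3]

Assembling the blocks gives a Jordan form
J =
  [-5,  1,  0]
  [ 0, -5,  1]
  [ 0,  0, -5]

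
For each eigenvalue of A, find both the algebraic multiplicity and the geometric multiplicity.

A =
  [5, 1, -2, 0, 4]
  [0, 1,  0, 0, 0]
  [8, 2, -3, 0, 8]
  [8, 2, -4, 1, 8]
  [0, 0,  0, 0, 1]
λ = 1: alg = 5, geom = 4

Step 1 — factor the characteristic polynomial to read off the algebraic multiplicities:
  χ_A(x) = (x - 1)^5

Step 2 — compute geometric multiplicities via the rank-nullity identity g(λ) = n − rank(A − λI):
  rank(A − (1)·I) = 1, so dim ker(A − (1)·I) = n − 1 = 4

Summary:
  λ = 1: algebraic multiplicity = 5, geometric multiplicity = 4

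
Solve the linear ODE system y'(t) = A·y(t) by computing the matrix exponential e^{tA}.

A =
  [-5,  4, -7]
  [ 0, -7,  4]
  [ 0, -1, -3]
e^{tA} =
  [exp(-5*t), -t^2*exp(-5*t)/2 + 4*t*exp(-5*t), t^2*exp(-5*t) - 7*t*exp(-5*t)]
  [0, -2*t*exp(-5*t) + exp(-5*t), 4*t*exp(-5*t)]
  [0, -t*exp(-5*t), 2*t*exp(-5*t) + exp(-5*t)]

Strategy: write A = P · J · P⁻¹ where J is a Jordan canonical form, so e^{tA} = P · e^{tJ} · P⁻¹, and e^{tJ} can be computed block-by-block.

A has Jordan form
J =
  [-5,  1,  0]
  [ 0, -5,  1]
  [ 0,  0, -5]
(up to reordering of blocks).

Per-block formulas:
  For a 3×3 Jordan block J_3(-5): exp(t · J_3(-5)) = e^(-5t)·(I + t·N + (t^2/2)·N^2), where N is the 3×3 nilpotent shift.

After assembling e^{tJ} and conjugating by P, we get:

e^{tA} =
  [exp(-5*t), -t^2*exp(-5*t)/2 + 4*t*exp(-5*t), t^2*exp(-5*t) - 7*t*exp(-5*t)]
  [0, -2*t*exp(-5*t) + exp(-5*t), 4*t*exp(-5*t)]
  [0, -t*exp(-5*t), 2*t*exp(-5*t) + exp(-5*t)]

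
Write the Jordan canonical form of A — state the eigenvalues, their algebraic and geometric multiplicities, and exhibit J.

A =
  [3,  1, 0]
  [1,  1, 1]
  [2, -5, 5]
J_3(3)

The characteristic polynomial is
  det(x·I − A) = x^3 - 9*x^2 + 27*x - 27 = (x - 3)^3

Eigenvalues and multiplicities (the geometric multiplicity of λ is n − rank(A − λI), which equals the number of Jordan blocks for λ):
  λ = 3: algebraic multiplicity = 3, geometric multiplicity = 1

Determining the block sizes for each eigenvalue:
  λ = 3: one block (gm = 1), so the single block has size am = 3 → block sizes [3]

Assembling the blocks gives a Jordan form
J =
  [3, 1, 0]
  [0, 3, 1]
  [0, 0, 3]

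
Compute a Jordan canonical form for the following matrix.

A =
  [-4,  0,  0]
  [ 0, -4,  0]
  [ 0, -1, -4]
J_2(-4) ⊕ J_1(-4)

The characteristic polynomial is
  det(x·I − A) = x^3 + 12*x^2 + 48*x + 64 = (x + 4)^3

Eigenvalues and multiplicities (the geometric multiplicity of λ is n − rank(A − λI), which equals the number of Jordan blocks for λ):
  λ = -4: algebraic multiplicity = 3, geometric multiplicity = 2

Determining the block sizes for each eigenvalue:
  λ = -4: 2 blocks summing to 3 forces exactly one block of size 2 and the rest size 1 → block sizes [2, 1]

Assembling the blocks gives a Jordan form
J =
  [-4,  1,  0]
  [ 0, -4,  0]
  [ 0,  0, -4]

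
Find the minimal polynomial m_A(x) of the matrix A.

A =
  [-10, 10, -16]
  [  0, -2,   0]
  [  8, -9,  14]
x^3 - 2*x^2 - 20*x - 24

The characteristic polynomial is χ_A(x) = (x - 6)*(x + 2)^2, so the eigenvalues are known. The minimal polynomial is
  m_A(x) = Π_λ (x − λ)^{k_λ}
where k_λ is the size of the *largest* Jordan block for λ (equivalently, the smallest k with (A − λI)^k v = 0 for every generalised eigenvector v of λ).

  λ = -2: largest Jordan block has size 2, contributing (x + 2)^2
  λ = 6: largest Jordan block has size 1, contributing (x − 6)

So m_A(x) = (x - 6)*(x + 2)^2 = x^3 - 2*x^2 - 20*x - 24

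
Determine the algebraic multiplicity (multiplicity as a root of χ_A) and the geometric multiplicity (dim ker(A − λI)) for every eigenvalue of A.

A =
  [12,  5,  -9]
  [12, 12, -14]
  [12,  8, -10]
λ = 4: alg = 2, geom = 1; λ = 6: alg = 1, geom = 1

Step 1 — factor the characteristic polynomial to read off the algebraic multiplicities:
  χ_A(x) = (x - 6)*(x - 4)^2

Step 2 — compute geometric multiplicities via the rank-nullity identity g(λ) = n − rank(A − λI):
  rank(A − (4)·I) = 2, so dim ker(A − (4)·I) = n − 2 = 1
  rank(A − (6)·I) = 2, so dim ker(A − (6)·I) = n − 2 = 1

Summary:
  λ = 4: algebraic multiplicity = 2, geometric multiplicity = 1
  λ = 6: algebraic multiplicity = 1, geometric multiplicity = 1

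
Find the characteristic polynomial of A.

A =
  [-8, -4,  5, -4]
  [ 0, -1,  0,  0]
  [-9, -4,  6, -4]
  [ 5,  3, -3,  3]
x^4 - 2*x^2 + 1

Expanding det(x·I − A) (e.g. by cofactor expansion or by noting that A is similar to its Jordan form J, which has the same characteristic polynomial as A) gives
  χ_A(x) = x^4 - 2*x^2 + 1
which factors as (x - 1)^2*(x + 1)^2. The eigenvalues (with algebraic multiplicities) are λ = -1 with multiplicity 2, λ = 1 with multiplicity 2.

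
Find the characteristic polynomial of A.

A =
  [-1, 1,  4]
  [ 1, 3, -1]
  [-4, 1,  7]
x^3 - 9*x^2 + 27*x - 27

Expanding det(x·I − A) (e.g. by cofactor expansion or by noting that A is similar to its Jordan form J, which has the same characteristic polynomial as A) gives
  χ_A(x) = x^3 - 9*x^2 + 27*x - 27
which factors as (x - 3)^3. The eigenvalues (with algebraic multiplicities) are λ = 3 with multiplicity 3.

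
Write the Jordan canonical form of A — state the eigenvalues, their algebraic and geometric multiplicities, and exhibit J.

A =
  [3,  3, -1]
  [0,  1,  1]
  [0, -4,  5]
J_3(3)

The characteristic polynomial is
  det(x·I − A) = x^3 - 9*x^2 + 27*x - 27 = (x - 3)^3

Eigenvalues and multiplicities (the geometric multiplicity of λ is n − rank(A − λI), which equals the number of Jordan blocks for λ):
  λ = 3: algebraic multiplicity = 3, geometric multiplicity = 1

Determining the block sizes for each eigenvalue:
  λ = 3: one block (gm = 1), so the single block has size am = 3 → block sizes [3]

Assembling the blocks gives a Jordan form
J =
  [3, 1, 0]
  [0, 3, 1]
  [0, 0, 3]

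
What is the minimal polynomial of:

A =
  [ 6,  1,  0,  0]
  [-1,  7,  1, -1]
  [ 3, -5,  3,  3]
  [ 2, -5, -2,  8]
x^3 - 18*x^2 + 108*x - 216

The characteristic polynomial is χ_A(x) = (x - 6)^4, so the eigenvalues are known. The minimal polynomial is
  m_A(x) = Π_λ (x − λ)^{k_λ}
where k_λ is the size of the *largest* Jordan block for λ (equivalently, the smallest k with (A − λI)^k v = 0 for every generalised eigenvector v of λ).

  λ = 6: largest Jordan block has size 3, contributing (x − 6)^3

So m_A(x) = (x - 6)^3 = x^3 - 18*x^2 + 108*x - 216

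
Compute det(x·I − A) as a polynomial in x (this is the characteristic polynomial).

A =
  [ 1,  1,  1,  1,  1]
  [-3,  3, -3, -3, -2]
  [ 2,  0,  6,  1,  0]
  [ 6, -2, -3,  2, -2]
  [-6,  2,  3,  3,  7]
x^5 - 19*x^4 + 139*x^3 - 485*x^2 + 800*x - 500

Expanding det(x·I − A) (e.g. by cofactor expansion or by noting that A is similar to its Jordan form J, which has the same characteristic polynomial as A) gives
  χ_A(x) = x^5 - 19*x^4 + 139*x^3 - 485*x^2 + 800*x - 500
which factors as (x - 5)^3*(x - 2)^2. The eigenvalues (with algebraic multiplicities) are λ = 2 with multiplicity 2, λ = 5 with multiplicity 3.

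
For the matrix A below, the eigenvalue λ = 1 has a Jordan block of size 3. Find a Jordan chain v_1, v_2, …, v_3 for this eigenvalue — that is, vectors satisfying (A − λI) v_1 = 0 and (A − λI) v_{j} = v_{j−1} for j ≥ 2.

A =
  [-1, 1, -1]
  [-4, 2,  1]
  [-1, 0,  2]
A Jordan chain for λ = 1 of length 3:
v_1 = (1, 3, 1)ᵀ
v_2 = (-2, -4, -1)ᵀ
v_3 = (1, 0, 0)ᵀ

Let N = A − (1)·I. We want v_3 with N^3 v_3 = 0 but N^2 v_3 ≠ 0; then v_{j-1} := N · v_j for j = 3, …, 2.

Pick v_3 = (1, 0, 0)ᵀ.
Then v_2 = N · v_3 = (-2, -4, -1)ᵀ.
Then v_1 = N · v_2 = (1, 3, 1)ᵀ.

Sanity check: (A − (1)·I) v_1 = (0, 0, 0)ᵀ = 0. ✓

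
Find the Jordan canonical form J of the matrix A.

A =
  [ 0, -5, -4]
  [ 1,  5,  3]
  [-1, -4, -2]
J_3(1)

The characteristic polynomial is
  det(x·I − A) = x^3 - 3*x^2 + 3*x - 1 = (x - 1)^3

Eigenvalues and multiplicities (the geometric multiplicity of λ is n − rank(A − λI), which equals the number of Jordan blocks for λ):
  λ = 1: algebraic multiplicity = 3, geometric multiplicity = 1

Determining the block sizes for each eigenvalue:
  λ = 1: one block (gm = 1), so the single block has size am = 3 → block sizes [3]

Assembling the blocks gives a Jordan form
J =
  [1, 1, 0]
  [0, 1, 1]
  [0, 0, 1]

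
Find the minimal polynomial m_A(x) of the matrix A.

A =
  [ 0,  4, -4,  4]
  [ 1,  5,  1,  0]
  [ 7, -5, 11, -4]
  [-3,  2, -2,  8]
x^2 - 12*x + 36

The characteristic polynomial is χ_A(x) = (x - 6)^4, so the eigenvalues are known. The minimal polynomial is
  m_A(x) = Π_λ (x − λ)^{k_λ}
where k_λ is the size of the *largest* Jordan block for λ (equivalently, the smallest k with (A − λI)^k v = 0 for every generalised eigenvector v of λ).

  λ = 6: largest Jordan block has size 2, contributing (x − 6)^2

So m_A(x) = (x - 6)^2 = x^2 - 12*x + 36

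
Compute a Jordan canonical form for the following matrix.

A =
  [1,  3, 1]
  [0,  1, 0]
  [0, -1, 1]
J_3(1)

The characteristic polynomial is
  det(x·I − A) = x^3 - 3*x^2 + 3*x - 1 = (x - 1)^3

Eigenvalues and multiplicities (the geometric multiplicity of λ is n − rank(A − λI), which equals the number of Jordan blocks for λ):
  λ = 1: algebraic multiplicity = 3, geometric multiplicity = 1

Determining the block sizes for each eigenvalue:
  λ = 1: one block (gm = 1), so the single block has size am = 3 → block sizes [3]

Assembling the blocks gives a Jordan form
J =
  [1, 1, 0]
  [0, 1, 1]
  [0, 0, 1]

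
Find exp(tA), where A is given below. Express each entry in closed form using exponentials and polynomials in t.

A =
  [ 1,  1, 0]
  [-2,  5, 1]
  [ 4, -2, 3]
e^{tA} =
  [t^2*exp(3*t) - 2*t*exp(3*t) + exp(3*t), t*exp(3*t), t^2*exp(3*t)/2]
  [2*t^2*exp(3*t) - 2*t*exp(3*t), 2*t*exp(3*t) + exp(3*t), t^2*exp(3*t) + t*exp(3*t)]
  [-2*t^2*exp(3*t) + 4*t*exp(3*t), -2*t*exp(3*t), -t^2*exp(3*t) + exp(3*t)]

Strategy: write A = P · J · P⁻¹ where J is a Jordan canonical form, so e^{tA} = P · e^{tJ} · P⁻¹, and e^{tJ} can be computed block-by-block.

A has Jordan form
J =
  [3, 1, 0]
  [0, 3, 1]
  [0, 0, 3]
(up to reordering of blocks).

Per-block formulas:
  For a 3×3 Jordan block J_3(3): exp(t · J_3(3)) = e^(3t)·(I + t·N + (t^2/2)·N^2), where N is the 3×3 nilpotent shift.

After assembling e^{tJ} and conjugating by P, we get:

e^{tA} =
  [t^2*exp(3*t) - 2*t*exp(3*t) + exp(3*t), t*exp(3*t), t^2*exp(3*t)/2]
  [2*t^2*exp(3*t) - 2*t*exp(3*t), 2*t*exp(3*t) + exp(3*t), t^2*exp(3*t) + t*exp(3*t)]
  [-2*t^2*exp(3*t) + 4*t*exp(3*t), -2*t*exp(3*t), -t^2*exp(3*t) + exp(3*t)]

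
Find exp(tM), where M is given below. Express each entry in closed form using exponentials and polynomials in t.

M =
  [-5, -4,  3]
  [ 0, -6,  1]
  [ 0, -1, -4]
e^{tM} =
  [exp(-5*t), t^2*exp(-5*t)/2 - 4*t*exp(-5*t), -t^2*exp(-5*t)/2 + 3*t*exp(-5*t)]
  [0, -t*exp(-5*t) + exp(-5*t), t*exp(-5*t)]
  [0, -t*exp(-5*t), t*exp(-5*t) + exp(-5*t)]

Strategy: write M = P · J · P⁻¹ where J is a Jordan canonical form, so e^{tM} = P · e^{tJ} · P⁻¹, and e^{tJ} can be computed block-by-block.

M has Jordan form
J =
  [-5,  1,  0]
  [ 0, -5,  1]
  [ 0,  0, -5]
(up to reordering of blocks).

Per-block formulas:
  For a 3×3 Jordan block J_3(-5): exp(t · J_3(-5)) = e^(-5t)·(I + t·N + (t^2/2)·N^2), where N is the 3×3 nilpotent shift.

After assembling e^{tJ} and conjugating by P, we get:

e^{tM} =
  [exp(-5*t), t^2*exp(-5*t)/2 - 4*t*exp(-5*t), -t^2*exp(-5*t)/2 + 3*t*exp(-5*t)]
  [0, -t*exp(-5*t) + exp(-5*t), t*exp(-5*t)]
  [0, -t*exp(-5*t), t*exp(-5*t) + exp(-5*t)]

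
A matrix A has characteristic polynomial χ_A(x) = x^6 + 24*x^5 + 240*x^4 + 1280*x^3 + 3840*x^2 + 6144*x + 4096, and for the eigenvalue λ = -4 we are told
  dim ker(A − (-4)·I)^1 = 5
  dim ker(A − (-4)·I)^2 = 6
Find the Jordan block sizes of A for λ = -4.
Block sizes for λ = -4: [2, 1, 1, 1, 1]

From the dimensions of kernels of powers, the number of Jordan blocks of size at least j is d_j − d_{j−1} where d_j = dim ker(N^j) (with d_0 = 0). Computing the differences gives [5, 1].
The number of blocks of size exactly k is (#blocks of size ≥ k) − (#blocks of size ≥ k + 1), so the partition is: 4 block(s) of size 1, 1 block(s) of size 2.
In nonincreasing order the block sizes are [2, 1, 1, 1, 1].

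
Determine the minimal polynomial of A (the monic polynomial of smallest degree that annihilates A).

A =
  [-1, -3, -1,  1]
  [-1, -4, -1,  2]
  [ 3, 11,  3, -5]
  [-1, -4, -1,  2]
x^2

The characteristic polynomial is χ_A(x) = x^4, so the eigenvalues are known. The minimal polynomial is
  m_A(x) = Π_λ (x − λ)^{k_λ}
where k_λ is the size of the *largest* Jordan block for λ (equivalently, the smallest k with (A − λI)^k v = 0 for every generalised eigenvector v of λ).

  λ = 0: largest Jordan block has size 2, contributing (x − 0)^2

So m_A(x) = x^2 = x^2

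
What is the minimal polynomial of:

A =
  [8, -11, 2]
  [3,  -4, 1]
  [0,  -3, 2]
x^3 - 6*x^2 + 12*x - 8

The characteristic polynomial is χ_A(x) = (x - 2)^3, so the eigenvalues are known. The minimal polynomial is
  m_A(x) = Π_λ (x − λ)^{k_λ}
where k_λ is the size of the *largest* Jordan block for λ (equivalently, the smallest k with (A − λI)^k v = 0 for every generalised eigenvector v of λ).

  λ = 2: largest Jordan block has size 3, contributing (x − 2)^3

So m_A(x) = (x - 2)^3 = x^3 - 6*x^2 + 12*x - 8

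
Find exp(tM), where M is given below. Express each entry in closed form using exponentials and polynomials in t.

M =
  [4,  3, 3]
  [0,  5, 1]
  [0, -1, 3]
e^{tM} =
  [exp(4*t), 3*t*exp(4*t), 3*t*exp(4*t)]
  [0, t*exp(4*t) + exp(4*t), t*exp(4*t)]
  [0, -t*exp(4*t), -t*exp(4*t) + exp(4*t)]

Strategy: write M = P · J · P⁻¹ where J is a Jordan canonical form, so e^{tM} = P · e^{tJ} · P⁻¹, and e^{tJ} can be computed block-by-block.

M has Jordan form
J =
  [4, 1, 0]
  [0, 4, 0]
  [0, 0, 4]
(up to reordering of blocks).

Per-block formulas:
  For a 1×1 block at λ = 4: exp(t · [4]) = [e^(4t)].
  For a 2×2 Jordan block J_2(4): exp(t · J_2(4)) = e^(4t)·(I + t·N), where N is the 2×2 nilpotent shift.

After assembling e^{tJ} and conjugating by P, we get:

e^{tM} =
  [exp(4*t), 3*t*exp(4*t), 3*t*exp(4*t)]
  [0, t*exp(4*t) + exp(4*t), t*exp(4*t)]
  [0, -t*exp(4*t), -t*exp(4*t) + exp(4*t)]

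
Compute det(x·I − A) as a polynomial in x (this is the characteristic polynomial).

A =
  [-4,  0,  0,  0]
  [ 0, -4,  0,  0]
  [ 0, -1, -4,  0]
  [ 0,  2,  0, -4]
x^4 + 16*x^3 + 96*x^2 + 256*x + 256

Expanding det(x·I − A) (e.g. by cofactor expansion or by noting that A is similar to its Jordan form J, which has the same characteristic polynomial as A) gives
  χ_A(x) = x^4 + 16*x^3 + 96*x^2 + 256*x + 256
which factors as (x + 4)^4. The eigenvalues (with algebraic multiplicities) are λ = -4 with multiplicity 4.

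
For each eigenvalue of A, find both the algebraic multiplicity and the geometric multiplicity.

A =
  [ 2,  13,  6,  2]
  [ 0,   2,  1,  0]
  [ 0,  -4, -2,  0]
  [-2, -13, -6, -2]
λ = 0: alg = 4, geom = 2

Step 1 — factor the characteristic polynomial to read off the algebraic multiplicities:
  χ_A(x) = x^4

Step 2 — compute geometric multiplicities via the rank-nullity identity g(λ) = n − rank(A − λI):
  rank(A − (0)·I) = 2, so dim ker(A − (0)·I) = n − 2 = 2

Summary:
  λ = 0: algebraic multiplicity = 4, geometric multiplicity = 2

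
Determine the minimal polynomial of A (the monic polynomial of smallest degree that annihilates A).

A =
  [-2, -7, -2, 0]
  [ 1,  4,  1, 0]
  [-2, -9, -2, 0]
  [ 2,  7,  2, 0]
x^3

The characteristic polynomial is χ_A(x) = x^4, so the eigenvalues are known. The minimal polynomial is
  m_A(x) = Π_λ (x − λ)^{k_λ}
where k_λ is the size of the *largest* Jordan block for λ (equivalently, the smallest k with (A − λI)^k v = 0 for every generalised eigenvector v of λ).

  λ = 0: largest Jordan block has size 3, contributing (x − 0)^3

So m_A(x) = x^3 = x^3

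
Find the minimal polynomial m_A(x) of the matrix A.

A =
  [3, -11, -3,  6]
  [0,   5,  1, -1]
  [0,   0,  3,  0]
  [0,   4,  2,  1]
x^3 - 9*x^2 + 27*x - 27

The characteristic polynomial is χ_A(x) = (x - 3)^4, so the eigenvalues are known. The minimal polynomial is
  m_A(x) = Π_λ (x − λ)^{k_λ}
where k_λ is the size of the *largest* Jordan block for λ (equivalently, the smallest k with (A − λI)^k v = 0 for every generalised eigenvector v of λ).

  λ = 3: largest Jordan block has size 3, contributing (x − 3)^3

So m_A(x) = (x - 3)^3 = x^3 - 9*x^2 + 27*x - 27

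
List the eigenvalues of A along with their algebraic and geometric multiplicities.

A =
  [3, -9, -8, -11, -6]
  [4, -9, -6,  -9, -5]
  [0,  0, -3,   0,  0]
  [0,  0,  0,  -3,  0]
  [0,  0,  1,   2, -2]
λ = -3: alg = 4, geom = 2; λ = -2: alg = 1, geom = 1

Step 1 — factor the characteristic polynomial to read off the algebraic multiplicities:
  χ_A(x) = (x + 2)*(x + 3)^4

Step 2 — compute geometric multiplicities via the rank-nullity identity g(λ) = n − rank(A − λI):
  rank(A − (-3)·I) = 3, so dim ker(A − (-3)·I) = n − 3 = 2
  rank(A − (-2)·I) = 4, so dim ker(A − (-2)·I) = n − 4 = 1

Summary:
  λ = -3: algebraic multiplicity = 4, geometric multiplicity = 2
  λ = -2: algebraic multiplicity = 1, geometric multiplicity = 1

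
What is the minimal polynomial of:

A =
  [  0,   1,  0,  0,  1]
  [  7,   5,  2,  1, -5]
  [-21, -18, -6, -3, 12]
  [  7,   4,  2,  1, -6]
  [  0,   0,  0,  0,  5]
x^4 - 5*x^3

The characteristic polynomial is χ_A(x) = x^4*(x - 5), so the eigenvalues are known. The minimal polynomial is
  m_A(x) = Π_λ (x − λ)^{k_λ}
where k_λ is the size of the *largest* Jordan block for λ (equivalently, the smallest k with (A − λI)^k v = 0 for every generalised eigenvector v of λ).

  λ = 0: largest Jordan block has size 3, contributing (x − 0)^3
  λ = 5: largest Jordan block has size 1, contributing (x − 5)

So m_A(x) = x^3*(x - 5) = x^4 - 5*x^3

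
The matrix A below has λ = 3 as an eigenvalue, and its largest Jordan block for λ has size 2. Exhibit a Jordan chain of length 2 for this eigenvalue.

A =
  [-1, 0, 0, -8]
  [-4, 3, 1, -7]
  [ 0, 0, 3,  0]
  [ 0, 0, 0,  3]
A Jordan chain for λ = 3 of length 2:
v_1 = (0, 1, 0, 0)ᵀ
v_2 = (0, 0, 1, 0)ᵀ

Let N = A − (3)·I. We want v_2 with N^2 v_2 = 0 but N^1 v_2 ≠ 0; then v_{j-1} := N · v_j for j = 2, …, 2.

Pick v_2 = (0, 0, 1, 0)ᵀ.
Then v_1 = N · v_2 = (0, 1, 0, 0)ᵀ.

Sanity check: (A − (3)·I) v_1 = (0, 0, 0, 0)ᵀ = 0. ✓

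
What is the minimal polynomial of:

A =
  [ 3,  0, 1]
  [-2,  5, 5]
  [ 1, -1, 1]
x^3 - 9*x^2 + 27*x - 27

The characteristic polynomial is χ_A(x) = (x - 3)^3, so the eigenvalues are known. The minimal polynomial is
  m_A(x) = Π_λ (x − λ)^{k_λ}
where k_λ is the size of the *largest* Jordan block for λ (equivalently, the smallest k with (A − λI)^k v = 0 for every generalised eigenvector v of λ).

  λ = 3: largest Jordan block has size 3, contributing (x − 3)^3

So m_A(x) = (x - 3)^3 = x^3 - 9*x^2 + 27*x - 27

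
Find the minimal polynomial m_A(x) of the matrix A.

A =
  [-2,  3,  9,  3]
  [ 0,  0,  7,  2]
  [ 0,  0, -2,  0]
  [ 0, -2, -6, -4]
x^3 + 6*x^2 + 12*x + 8

The characteristic polynomial is χ_A(x) = (x + 2)^4, so the eigenvalues are known. The minimal polynomial is
  m_A(x) = Π_λ (x − λ)^{k_λ}
where k_λ is the size of the *largest* Jordan block for λ (equivalently, the smallest k with (A − λI)^k v = 0 for every generalised eigenvector v of λ).

  λ = -2: largest Jordan block has size 3, contributing (x + 2)^3

So m_A(x) = (x + 2)^3 = x^3 + 6*x^2 + 12*x + 8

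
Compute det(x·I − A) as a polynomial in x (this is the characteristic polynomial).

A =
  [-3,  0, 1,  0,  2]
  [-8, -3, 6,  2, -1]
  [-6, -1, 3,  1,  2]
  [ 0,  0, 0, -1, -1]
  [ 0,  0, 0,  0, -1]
x^5 + 5*x^4 + 10*x^3 + 10*x^2 + 5*x + 1

Expanding det(x·I − A) (e.g. by cofactor expansion or by noting that A is similar to its Jordan form J, which has the same characteristic polynomial as A) gives
  χ_A(x) = x^5 + 5*x^4 + 10*x^3 + 10*x^2 + 5*x + 1
which factors as (x + 1)^5. The eigenvalues (with algebraic multiplicities) are λ = -1 with multiplicity 5.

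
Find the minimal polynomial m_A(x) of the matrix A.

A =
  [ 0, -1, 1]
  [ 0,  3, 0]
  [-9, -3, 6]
x^2 - 6*x + 9

The characteristic polynomial is χ_A(x) = (x - 3)^3, so the eigenvalues are known. The minimal polynomial is
  m_A(x) = Π_λ (x − λ)^{k_λ}
where k_λ is the size of the *largest* Jordan block for λ (equivalently, the smallest k with (A − λI)^k v = 0 for every generalised eigenvector v of λ).

  λ = 3: largest Jordan block has size 2, contributing (x − 3)^2

So m_A(x) = (x - 3)^2 = x^2 - 6*x + 9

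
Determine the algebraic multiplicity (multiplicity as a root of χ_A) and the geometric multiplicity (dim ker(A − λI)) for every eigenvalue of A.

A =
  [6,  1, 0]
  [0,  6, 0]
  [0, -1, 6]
λ = 6: alg = 3, geom = 2

Step 1 — factor the characteristic polynomial to read off the algebraic multiplicities:
  χ_A(x) = (x - 6)^3

Step 2 — compute geometric multiplicities via the rank-nullity identity g(λ) = n − rank(A − λI):
  rank(A − (6)·I) = 1, so dim ker(A − (6)·I) = n − 1 = 2

Summary:
  λ = 6: algebraic multiplicity = 3, geometric multiplicity = 2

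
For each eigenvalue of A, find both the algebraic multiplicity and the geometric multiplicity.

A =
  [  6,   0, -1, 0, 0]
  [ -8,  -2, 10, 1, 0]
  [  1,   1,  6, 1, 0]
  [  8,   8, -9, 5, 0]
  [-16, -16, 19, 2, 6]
λ = -3: alg = 1, geom = 1; λ = 6: alg = 4, geom = 2

Step 1 — factor the characteristic polynomial to read off the algebraic multiplicities:
  χ_A(x) = (x - 6)^4*(x + 3)

Step 2 — compute geometric multiplicities via the rank-nullity identity g(λ) = n − rank(A − λI):
  rank(A − (-3)·I) = 4, so dim ker(A − (-3)·I) = n − 4 = 1
  rank(A − (6)·I) = 3, so dim ker(A − (6)·I) = n − 3 = 2

Summary:
  λ = -3: algebraic multiplicity = 1, geometric multiplicity = 1
  λ = 6: algebraic multiplicity = 4, geometric multiplicity = 2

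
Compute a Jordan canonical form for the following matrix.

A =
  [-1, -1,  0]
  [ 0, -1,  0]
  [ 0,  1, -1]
J_2(-1) ⊕ J_1(-1)

The characteristic polynomial is
  det(x·I − A) = x^3 + 3*x^2 + 3*x + 1 = (x + 1)^3

Eigenvalues and multiplicities (the geometric multiplicity of λ is n − rank(A − λI), which equals the number of Jordan blocks for λ):
  λ = -1: algebraic multiplicity = 3, geometric multiplicity = 2

Determining the block sizes for each eigenvalue:
  λ = -1: 2 blocks summing to 3 forces exactly one block of size 2 and the rest size 1 → block sizes [2, 1]

Assembling the blocks gives a Jordan form
J =
  [-1,  1,  0]
  [ 0, -1,  0]
  [ 0,  0, -1]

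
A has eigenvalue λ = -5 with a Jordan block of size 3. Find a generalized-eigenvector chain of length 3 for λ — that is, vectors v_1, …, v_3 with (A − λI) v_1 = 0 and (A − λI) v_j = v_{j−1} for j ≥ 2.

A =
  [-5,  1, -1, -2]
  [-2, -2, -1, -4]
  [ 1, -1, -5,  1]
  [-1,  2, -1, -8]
A Jordan chain for λ = -5 of length 3:
v_1 = (-1, -3, 1, -2)ᵀ
v_2 = (0, -2, 1, -1)ᵀ
v_3 = (1, 0, 0, 0)ᵀ

Let N = A − (-5)·I. We want v_3 with N^3 v_3 = 0 but N^2 v_3 ≠ 0; then v_{j-1} := N · v_j for j = 3, …, 2.

Pick v_3 = (1, 0, 0, 0)ᵀ.
Then v_2 = N · v_3 = (0, -2, 1, -1)ᵀ.
Then v_1 = N · v_2 = (-1, -3, 1, -2)ᵀ.

Sanity check: (A − (-5)·I) v_1 = (0, 0, 0, 0)ᵀ = 0. ✓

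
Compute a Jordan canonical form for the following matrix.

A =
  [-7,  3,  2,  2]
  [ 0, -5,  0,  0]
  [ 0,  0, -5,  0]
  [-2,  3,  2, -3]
J_2(-5) ⊕ J_1(-5) ⊕ J_1(-5)

The characteristic polynomial is
  det(x·I − A) = x^4 + 20*x^3 + 150*x^2 + 500*x + 625 = (x + 5)^4

Eigenvalues and multiplicities (the geometric multiplicity of λ is n − rank(A − λI), which equals the number of Jordan blocks for λ):
  λ = -5: algebraic multiplicity = 4, geometric multiplicity = 3

Determining the block sizes for each eigenvalue:
  λ = -5: 3 blocks summing to 4 forces exactly one block of size 2 and the rest size 1 → block sizes [2, 1, 1]

Assembling the blocks gives a Jordan form
J =
  [-5,  1,  0,  0]
  [ 0, -5,  0,  0]
  [ 0,  0, -5,  0]
  [ 0,  0,  0, -5]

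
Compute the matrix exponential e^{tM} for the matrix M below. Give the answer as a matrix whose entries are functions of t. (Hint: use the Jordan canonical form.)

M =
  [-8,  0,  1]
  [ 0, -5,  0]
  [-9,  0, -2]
e^{tM} =
  [-3*t*exp(-5*t) + exp(-5*t), 0, t*exp(-5*t)]
  [0, exp(-5*t), 0]
  [-9*t*exp(-5*t), 0, 3*t*exp(-5*t) + exp(-5*t)]

Strategy: write M = P · J · P⁻¹ where J is a Jordan canonical form, so e^{tM} = P · e^{tJ} · P⁻¹, and e^{tJ} can be computed block-by-block.

M has Jordan form
J =
  [-5,  1,  0]
  [ 0, -5,  0]
  [ 0,  0, -5]
(up to reordering of blocks).

Per-block formulas:
  For a 2×2 Jordan block J_2(-5): exp(t · J_2(-5)) = e^(-5t)·(I + t·N), where N is the 2×2 nilpotent shift.
  For a 1×1 block at λ = -5: exp(t · [-5]) = [e^(-5t)].

After assembling e^{tJ} and conjugating by P, we get:

e^{tM} =
  [-3*t*exp(-5*t) + exp(-5*t), 0, t*exp(-5*t)]
  [0, exp(-5*t), 0]
  [-9*t*exp(-5*t), 0, 3*t*exp(-5*t) + exp(-5*t)]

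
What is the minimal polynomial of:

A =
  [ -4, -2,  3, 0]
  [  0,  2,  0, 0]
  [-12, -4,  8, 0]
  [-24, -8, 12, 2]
x^2 - 4*x + 4

The characteristic polynomial is χ_A(x) = (x - 2)^4, so the eigenvalues are known. The minimal polynomial is
  m_A(x) = Π_λ (x − λ)^{k_λ}
where k_λ is the size of the *largest* Jordan block for λ (equivalently, the smallest k with (A − λI)^k v = 0 for every generalised eigenvector v of λ).

  λ = 2: largest Jordan block has size 2, contributing (x − 2)^2

So m_A(x) = (x - 2)^2 = x^2 - 4*x + 4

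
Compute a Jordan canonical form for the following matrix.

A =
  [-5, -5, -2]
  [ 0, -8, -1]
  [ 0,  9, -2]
J_3(-5)

The characteristic polynomial is
  det(x·I − A) = x^3 + 15*x^2 + 75*x + 125 = (x + 5)^3

Eigenvalues and multiplicities (the geometric multiplicity of λ is n − rank(A − λI), which equals the number of Jordan blocks for λ):
  λ = -5: algebraic multiplicity = 3, geometric multiplicity = 1

Determining the block sizes for each eigenvalue:
  λ = -5: one block (gm = 1), so the single block has size am = 3 → block sizes [3]

Assembling the blocks gives a Jordan form
J =
  [-5,  1,  0]
  [ 0, -5,  1]
  [ 0,  0, -5]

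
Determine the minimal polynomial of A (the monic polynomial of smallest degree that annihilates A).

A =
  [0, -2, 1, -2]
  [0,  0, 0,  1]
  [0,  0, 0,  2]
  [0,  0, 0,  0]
x^2

The characteristic polynomial is χ_A(x) = x^4, so the eigenvalues are known. The minimal polynomial is
  m_A(x) = Π_λ (x − λ)^{k_λ}
where k_λ is the size of the *largest* Jordan block for λ (equivalently, the smallest k with (A − λI)^k v = 0 for every generalised eigenvector v of λ).

  λ = 0: largest Jordan block has size 2, contributing (x − 0)^2

So m_A(x) = x^2 = x^2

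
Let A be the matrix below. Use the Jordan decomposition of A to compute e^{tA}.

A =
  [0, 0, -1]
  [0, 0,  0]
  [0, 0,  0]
e^{tA} =
  [1, 0, -t]
  [0, 1, 0]
  [0, 0, 1]

Strategy: write A = P · J · P⁻¹ where J is a Jordan canonical form, so e^{tA} = P · e^{tJ} · P⁻¹, and e^{tJ} can be computed block-by-block.

A has Jordan form
J =
  [0, 1, 0]
  [0, 0, 0]
  [0, 0, 0]
(up to reordering of blocks).

Per-block formulas:
  For a 2×2 Jordan block J_2(0): exp(t · J_2(0)) = e^(0t)·(I + t·N), where N is the 2×2 nilpotent shift.
  For a 1×1 block at λ = 0: exp(t · [0]) = [e^(0t)].

After assembling e^{tJ} and conjugating by P, we get:

e^{tA} =
  [1, 0, -t]
  [0, 1, 0]
  [0, 0, 1]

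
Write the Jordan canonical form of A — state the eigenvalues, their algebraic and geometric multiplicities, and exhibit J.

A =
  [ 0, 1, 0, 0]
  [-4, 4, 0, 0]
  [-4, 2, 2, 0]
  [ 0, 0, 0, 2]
J_2(2) ⊕ J_1(2) ⊕ J_1(2)

The characteristic polynomial is
  det(x·I − A) = x^4 - 8*x^3 + 24*x^2 - 32*x + 16 = (x - 2)^4

Eigenvalues and multiplicities (the geometric multiplicity of λ is n − rank(A − λI), which equals the number of Jordan blocks for λ):
  λ = 2: algebraic multiplicity = 4, geometric multiplicity = 3

Determining the block sizes for each eigenvalue:
  λ = 2: 3 blocks summing to 4 forces exactly one block of size 2 and the rest size 1 → block sizes [2, 1, 1]

Assembling the blocks gives a Jordan form
J =
  [2, 1, 0, 0]
  [0, 2, 0, 0]
  [0, 0, 2, 0]
  [0, 0, 0, 2]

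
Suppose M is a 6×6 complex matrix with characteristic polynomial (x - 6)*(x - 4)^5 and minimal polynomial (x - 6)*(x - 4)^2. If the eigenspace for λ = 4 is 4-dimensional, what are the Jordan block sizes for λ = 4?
Block sizes for λ = 4: [2, 1, 1, 1]

Step 1 — from the characteristic polynomial, algebraic multiplicity of λ = 4 is 5. From dim ker(M − (4)·I) = 4, there are exactly 4 Jordan blocks for λ = 4.
Step 2 — from the minimal polynomial, the factor (x − 4)^2 tells us the largest block for λ = 4 has size 2.
Step 3 — with total size 5, 4 blocks, and largest block 2, the block sizes (in nonincreasing order) are [2, 1, 1, 1].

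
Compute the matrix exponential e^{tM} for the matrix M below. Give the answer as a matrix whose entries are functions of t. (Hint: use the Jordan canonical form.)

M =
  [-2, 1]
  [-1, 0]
e^{tM} =
  [-t*exp(-t) + exp(-t), t*exp(-t)]
  [-t*exp(-t), t*exp(-t) + exp(-t)]

Strategy: write M = P · J · P⁻¹ where J is a Jordan canonical form, so e^{tM} = P · e^{tJ} · P⁻¹, and e^{tJ} can be computed block-by-block.

M has Jordan form
J =
  [-1,  1]
  [ 0, -1]
(up to reordering of blocks).

Per-block formulas:
  For a 2×2 Jordan block J_2(-1): exp(t · J_2(-1)) = e^(-1t)·(I + t·N), where N is the 2×2 nilpotent shift.

After assembling e^{tJ} and conjugating by P, we get:

e^{tM} =
  [-t*exp(-t) + exp(-t), t*exp(-t)]
  [-t*exp(-t), t*exp(-t) + exp(-t)]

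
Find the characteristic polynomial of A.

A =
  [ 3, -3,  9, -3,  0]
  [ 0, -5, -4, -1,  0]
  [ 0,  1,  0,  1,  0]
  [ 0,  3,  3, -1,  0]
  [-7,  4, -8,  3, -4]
x^5 + 7*x^4 + 3*x^3 - 59*x^2 - 104*x - 48

Expanding det(x·I − A) (e.g. by cofactor expansion or by noting that A is similar to its Jordan form J, which has the same characteristic polynomial as A) gives
  χ_A(x) = x^5 + 7*x^4 + 3*x^3 - 59*x^2 - 104*x - 48
which factors as (x - 3)*(x + 1)^2*(x + 4)^2. The eigenvalues (with algebraic multiplicities) are λ = -4 with multiplicity 2, λ = -1 with multiplicity 2, λ = 3 with multiplicity 1.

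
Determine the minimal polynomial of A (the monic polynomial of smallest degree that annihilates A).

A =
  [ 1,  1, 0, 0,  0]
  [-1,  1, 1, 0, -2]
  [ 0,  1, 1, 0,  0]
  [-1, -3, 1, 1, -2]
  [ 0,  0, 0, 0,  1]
x^3 - 3*x^2 + 3*x - 1

The characteristic polynomial is χ_A(x) = (x - 1)^5, so the eigenvalues are known. The minimal polynomial is
  m_A(x) = Π_λ (x − λ)^{k_λ}
where k_λ is the size of the *largest* Jordan block for λ (equivalently, the smallest k with (A − λI)^k v = 0 for every generalised eigenvector v of λ).

  λ = 1: largest Jordan block has size 3, contributing (x − 1)^3

So m_A(x) = (x - 1)^3 = x^3 - 3*x^2 + 3*x - 1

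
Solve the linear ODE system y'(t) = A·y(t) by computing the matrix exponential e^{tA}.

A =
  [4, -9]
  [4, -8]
e^{tA} =
  [6*t*exp(-2*t) + exp(-2*t), -9*t*exp(-2*t)]
  [4*t*exp(-2*t), -6*t*exp(-2*t) + exp(-2*t)]

Strategy: write A = P · J · P⁻¹ where J is a Jordan canonical form, so e^{tA} = P · e^{tJ} · P⁻¹, and e^{tJ} can be computed block-by-block.

A has Jordan form
J =
  [-2,  1]
  [ 0, -2]
(up to reordering of blocks).

Per-block formulas:
  For a 2×2 Jordan block J_2(-2): exp(t · J_2(-2)) = e^(-2t)·(I + t·N), where N is the 2×2 nilpotent shift.

After assembling e^{tJ} and conjugating by P, we get:

e^{tA} =
  [6*t*exp(-2*t) + exp(-2*t), -9*t*exp(-2*t)]
  [4*t*exp(-2*t), -6*t*exp(-2*t) + exp(-2*t)]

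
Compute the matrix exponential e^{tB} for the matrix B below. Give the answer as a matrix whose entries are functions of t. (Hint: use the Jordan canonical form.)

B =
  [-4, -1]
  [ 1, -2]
e^{tB} =
  [-t*exp(-3*t) + exp(-3*t), -t*exp(-3*t)]
  [t*exp(-3*t), t*exp(-3*t) + exp(-3*t)]

Strategy: write B = P · J · P⁻¹ where J is a Jordan canonical form, so e^{tB} = P · e^{tJ} · P⁻¹, and e^{tJ} can be computed block-by-block.

B has Jordan form
J =
  [-3,  1]
  [ 0, -3]
(up to reordering of blocks).

Per-block formulas:
  For a 2×2 Jordan block J_2(-3): exp(t · J_2(-3)) = e^(-3t)·(I + t·N), where N is the 2×2 nilpotent shift.

After assembling e^{tJ} and conjugating by P, we get:

e^{tB} =
  [-t*exp(-3*t) + exp(-3*t), -t*exp(-3*t)]
  [t*exp(-3*t), t*exp(-3*t) + exp(-3*t)]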